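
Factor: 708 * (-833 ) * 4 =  - 2^4 * 3^1 * 7^2 * 17^1*59^1= - 2359056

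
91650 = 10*9165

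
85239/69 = 1235  +  8/23 =1235.35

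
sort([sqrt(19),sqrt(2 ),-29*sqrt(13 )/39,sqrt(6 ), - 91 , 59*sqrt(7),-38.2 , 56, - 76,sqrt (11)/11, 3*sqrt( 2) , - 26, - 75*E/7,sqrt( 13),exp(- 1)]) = [  -  91,-76, - 38.2,-75*E/7,-26,-29*sqrt(13 ) /39, sqrt( 11) /11, exp(-1 ), sqrt(2) , sqrt( 6 ),  sqrt ( 13), 3*sqrt ( 2 ), sqrt(19) , 56,  59 *sqrt (7)]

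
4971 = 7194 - 2223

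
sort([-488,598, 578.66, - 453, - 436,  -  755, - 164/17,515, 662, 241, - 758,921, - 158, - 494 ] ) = [ - 758, - 755, - 494, - 488,-453, - 436 , - 158,- 164/17,  241, 515 , 578.66 , 598, 662,921 ] 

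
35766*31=1108746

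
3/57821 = 3/57821 = 0.00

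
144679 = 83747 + 60932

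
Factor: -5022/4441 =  - 2^1*3^4*31^1*4441^ ( - 1 )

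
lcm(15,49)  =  735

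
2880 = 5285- 2405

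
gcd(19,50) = 1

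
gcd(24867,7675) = 307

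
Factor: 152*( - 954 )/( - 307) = 145008/307 = 2^4*3^2 * 19^1*53^1*307^(  -  1 )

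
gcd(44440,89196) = 4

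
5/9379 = 5/9379 = 0.00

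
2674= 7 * 382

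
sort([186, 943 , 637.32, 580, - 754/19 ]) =[-754/19,186, 580,637.32, 943] 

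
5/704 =5/704 = 0.01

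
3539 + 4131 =7670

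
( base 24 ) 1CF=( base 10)879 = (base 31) SB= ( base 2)1101101111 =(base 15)3D9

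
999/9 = 111= 111.00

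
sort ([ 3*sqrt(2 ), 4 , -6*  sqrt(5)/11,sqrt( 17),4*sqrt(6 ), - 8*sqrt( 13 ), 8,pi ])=[-8 * sqrt(13), - 6*sqrt(5 ) /11,pi,4,  sqrt (17),3*sqrt( 2),8, 4*sqrt(6)]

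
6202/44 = 140 + 21/22 = 140.95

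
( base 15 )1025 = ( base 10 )3410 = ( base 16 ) D52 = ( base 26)514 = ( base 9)4608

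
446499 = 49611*9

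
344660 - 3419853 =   -  3075193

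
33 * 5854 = 193182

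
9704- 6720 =2984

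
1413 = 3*471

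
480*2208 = 1059840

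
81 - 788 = - 707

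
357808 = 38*9416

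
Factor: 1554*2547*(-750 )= - 2^2 *3^4*5^3 * 7^1* 37^1  *283^1 = - 2968528500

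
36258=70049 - 33791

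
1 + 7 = 8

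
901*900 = 810900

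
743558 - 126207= 617351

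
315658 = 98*3221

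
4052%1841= 370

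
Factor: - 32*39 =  - 1248 = - 2^5* 3^1*13^1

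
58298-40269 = 18029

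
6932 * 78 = 540696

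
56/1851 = 56/1851 = 0.03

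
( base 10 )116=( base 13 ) 8c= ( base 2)1110100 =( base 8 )164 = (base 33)3h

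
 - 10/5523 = - 10/5523 = - 0.00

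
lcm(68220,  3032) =136440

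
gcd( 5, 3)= 1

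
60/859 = 60/859 = 0.07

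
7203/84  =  85+3/4 = 85.75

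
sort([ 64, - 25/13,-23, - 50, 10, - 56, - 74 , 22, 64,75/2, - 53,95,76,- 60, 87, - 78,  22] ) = [ -78 ,-74, - 60 , - 56,-53, - 50,-23, - 25/13, 10,22,22,75/2,64,64, 76, 87,95 ] 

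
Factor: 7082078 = 2^1*137^1*25847^1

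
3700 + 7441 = 11141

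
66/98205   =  22/32735 = 0.00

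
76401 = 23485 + 52916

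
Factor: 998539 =998539^1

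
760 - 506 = 254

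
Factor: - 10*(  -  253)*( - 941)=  - 2^1 * 5^1*11^1*23^1*941^1 = - 2380730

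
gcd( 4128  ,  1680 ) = 48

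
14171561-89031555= - 74859994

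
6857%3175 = 507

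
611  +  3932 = 4543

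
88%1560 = 88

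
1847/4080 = 1847/4080  =  0.45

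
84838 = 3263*26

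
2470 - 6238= - 3768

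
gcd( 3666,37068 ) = 6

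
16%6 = 4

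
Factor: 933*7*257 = 3^1 * 7^1*257^1 * 311^1 = 1678467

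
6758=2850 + 3908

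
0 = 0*24943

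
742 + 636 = 1378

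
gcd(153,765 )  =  153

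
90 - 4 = 86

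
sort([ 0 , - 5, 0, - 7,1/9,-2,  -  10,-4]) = [- 10,  -  7, - 5, - 4, - 2, 0, 0, 1/9]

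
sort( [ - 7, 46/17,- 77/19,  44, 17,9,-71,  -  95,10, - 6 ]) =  [-95,-71, -7, - 6 ,-77/19, 46/17,9,10, 17,44] 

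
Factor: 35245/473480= 2^(- 3 )*53^1*89^( - 1) = 53/712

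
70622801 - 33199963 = 37422838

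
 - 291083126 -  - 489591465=198508339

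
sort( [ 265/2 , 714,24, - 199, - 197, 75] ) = [ - 199, - 197, 24, 75,265/2, 714]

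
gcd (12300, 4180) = 20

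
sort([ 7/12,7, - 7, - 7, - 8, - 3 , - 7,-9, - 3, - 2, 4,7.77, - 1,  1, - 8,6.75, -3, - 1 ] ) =[ - 9, - 8, - 8, - 7 ,  -  7,-7,-3,  -  3, - 3, - 2, - 1,- 1,7/12,1,4,6.75,7,7.77]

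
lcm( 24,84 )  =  168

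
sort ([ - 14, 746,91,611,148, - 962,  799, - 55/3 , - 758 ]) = [-962, - 758, - 55/3, -14,91, 148,611, 746, 799]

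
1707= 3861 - 2154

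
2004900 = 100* 20049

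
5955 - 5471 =484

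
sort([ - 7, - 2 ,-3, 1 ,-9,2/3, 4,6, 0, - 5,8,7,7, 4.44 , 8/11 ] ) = [ - 9, - 7,-5, - 3, - 2,  0,2/3,8/11,1,4, 4.44,6,7,7,8] 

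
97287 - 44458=52829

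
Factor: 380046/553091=2^1  *3^1*7^( -1)* 11^( - 2 )*97^1=582/847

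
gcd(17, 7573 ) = 1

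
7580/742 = 10 + 80/371  =  10.22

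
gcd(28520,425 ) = 5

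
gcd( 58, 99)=1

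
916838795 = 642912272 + 273926523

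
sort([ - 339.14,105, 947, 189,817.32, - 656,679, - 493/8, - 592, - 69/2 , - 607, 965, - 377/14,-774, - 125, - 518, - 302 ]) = [ - 774,  -  656  , - 607,-592, - 518,-339.14,- 302, - 125, - 493/8,-69/2, - 377/14,105,189, 679,817.32 , 947,965 ]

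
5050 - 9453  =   - 4403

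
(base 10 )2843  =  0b101100011011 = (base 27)3o8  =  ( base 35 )2b8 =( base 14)1071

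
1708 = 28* 61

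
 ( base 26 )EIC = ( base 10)9944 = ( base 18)1cc8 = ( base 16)26d8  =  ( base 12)5908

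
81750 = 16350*5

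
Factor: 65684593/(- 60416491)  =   -13^1* 281^1*17981^1*60416491^( - 1)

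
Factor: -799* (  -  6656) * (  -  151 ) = - 803039744 = - 2^9*13^1*17^1*47^1 * 151^1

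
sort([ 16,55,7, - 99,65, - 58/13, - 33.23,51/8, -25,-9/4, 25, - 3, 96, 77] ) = [  -  99,  -  33.23, - 25, - 58/13, - 3,-9/4 , 51/8, 7, 16, 25,55, 65,77, 96]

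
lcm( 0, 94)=0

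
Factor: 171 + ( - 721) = - 550=- 2^1* 5^2 * 11^1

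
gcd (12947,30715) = 1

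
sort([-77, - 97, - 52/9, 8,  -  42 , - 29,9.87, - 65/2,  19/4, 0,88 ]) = [ - 97, - 77 , - 42,-65/2, - 29, - 52/9  ,  0,19/4  ,  8 , 9.87, 88] 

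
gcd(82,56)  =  2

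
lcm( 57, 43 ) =2451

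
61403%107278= 61403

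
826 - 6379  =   - 5553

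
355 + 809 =1164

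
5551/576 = 5551/576  =  9.64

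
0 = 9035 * 0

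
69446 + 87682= 157128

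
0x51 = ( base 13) 63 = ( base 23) 3C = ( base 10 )81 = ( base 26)33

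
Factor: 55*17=5^1*11^1*17^1=   935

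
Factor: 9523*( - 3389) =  - 32273447 = - 89^1*107^1*3389^1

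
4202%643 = 344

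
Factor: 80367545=5^1*16073509^1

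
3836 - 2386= 1450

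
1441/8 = 180+1/8 = 180.12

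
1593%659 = 275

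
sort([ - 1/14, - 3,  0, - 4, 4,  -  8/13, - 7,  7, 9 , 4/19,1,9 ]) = [ - 7,-4 , - 3,  -  8/13,-1/14,  0,  4/19, 1, 4,7,  9, 9 ] 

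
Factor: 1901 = 1901^1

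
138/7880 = 69/3940=0.02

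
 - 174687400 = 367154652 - 541842052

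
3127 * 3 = 9381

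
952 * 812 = 773024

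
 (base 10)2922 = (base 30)37C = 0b101101101010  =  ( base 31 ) 318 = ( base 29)3dm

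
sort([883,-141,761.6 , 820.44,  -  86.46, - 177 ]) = [ - 177, - 141,-86.46 , 761.6,820.44,883] 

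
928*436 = 404608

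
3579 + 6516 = 10095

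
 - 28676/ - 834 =14338/417 =34.38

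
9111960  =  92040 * 99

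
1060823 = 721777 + 339046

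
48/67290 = 8/11215 = 0.00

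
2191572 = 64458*34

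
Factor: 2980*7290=21724200  =  2^3*3^6*5^2*149^1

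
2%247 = 2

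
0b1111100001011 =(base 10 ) 7947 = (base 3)101220100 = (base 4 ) 1330023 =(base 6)100443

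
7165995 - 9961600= - 2795605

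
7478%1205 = 248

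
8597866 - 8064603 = 533263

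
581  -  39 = 542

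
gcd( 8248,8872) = 8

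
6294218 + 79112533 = 85406751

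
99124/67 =99124/67 = 1479.46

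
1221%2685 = 1221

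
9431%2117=963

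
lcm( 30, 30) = 30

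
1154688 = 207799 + 946889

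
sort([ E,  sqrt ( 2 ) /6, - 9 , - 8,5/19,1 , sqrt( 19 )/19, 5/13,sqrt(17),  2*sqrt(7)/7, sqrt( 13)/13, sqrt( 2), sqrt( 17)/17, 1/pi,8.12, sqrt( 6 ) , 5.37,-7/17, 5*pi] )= [ - 9, - 8 ,-7/17, sqrt( 19 ) /19, sqrt( 2 ) /6,  sqrt(17)/17 , 5/19,  sqrt( 13)/13, 1/pi, 5/13,2*sqrt( 7)/7, 1, sqrt( 2),  sqrt(6),E,sqrt( 17),5.37, 8.12 , 5*pi]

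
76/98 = 38/49 = 0.78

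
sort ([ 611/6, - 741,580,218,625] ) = [ - 741,611/6,218, 580,625 ]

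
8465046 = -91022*(-93)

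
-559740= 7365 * ( - 76)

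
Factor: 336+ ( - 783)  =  - 447 = - 3^1*149^1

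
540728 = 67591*8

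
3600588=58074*62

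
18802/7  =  2686 = 2686.00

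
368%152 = 64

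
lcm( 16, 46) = 368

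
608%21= 20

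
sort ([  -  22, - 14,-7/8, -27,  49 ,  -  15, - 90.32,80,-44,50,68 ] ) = [ - 90.32,-44,-27, - 22, - 15 , -14, - 7/8,49,50,68, 80 ] 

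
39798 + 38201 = 77999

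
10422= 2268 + 8154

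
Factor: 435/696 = 2^ ( - 3)*5^1  =  5/8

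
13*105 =1365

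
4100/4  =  1025  =  1025.00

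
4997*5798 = 28972606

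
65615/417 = 157+146/417  =  157.35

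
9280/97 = 95+65/97 = 95.67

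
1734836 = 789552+945284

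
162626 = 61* 2666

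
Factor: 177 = 3^1 * 59^1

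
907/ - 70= - 907/70=- 12.96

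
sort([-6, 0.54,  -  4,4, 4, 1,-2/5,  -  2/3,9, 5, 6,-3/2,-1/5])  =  [ - 6, - 4,  -  3/2, - 2/3,-2/5,-1/5,  0.54,1, 4,4 , 5, 6,9]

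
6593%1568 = 321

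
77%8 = 5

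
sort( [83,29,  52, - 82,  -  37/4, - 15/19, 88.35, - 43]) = [-82, - 43, - 37/4, - 15/19,29,52,83, 88.35 ]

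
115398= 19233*6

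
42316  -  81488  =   - 39172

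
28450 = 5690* 5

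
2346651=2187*1073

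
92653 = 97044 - 4391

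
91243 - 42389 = 48854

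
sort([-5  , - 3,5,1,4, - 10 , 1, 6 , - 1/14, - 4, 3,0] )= [ - 10 , - 5,- 4, - 3, - 1/14, 0 , 1,1,  3,4 , 5, 6] 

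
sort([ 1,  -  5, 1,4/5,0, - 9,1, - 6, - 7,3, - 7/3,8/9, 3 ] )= [ - 9, - 7, -6, - 5, - 7/3,0, 4/5,8/9,1,1, 1,3 , 3] 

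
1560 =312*5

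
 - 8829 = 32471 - 41300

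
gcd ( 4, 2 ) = 2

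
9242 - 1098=8144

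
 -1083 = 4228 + -5311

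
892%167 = 57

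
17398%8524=350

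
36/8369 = 36/8369 = 0.00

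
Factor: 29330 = 2^1*5^1*7^1*419^1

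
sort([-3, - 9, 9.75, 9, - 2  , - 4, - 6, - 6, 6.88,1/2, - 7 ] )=[ - 9, - 7, - 6, - 6, - 4,-3, - 2 , 1/2, 6.88,9,9.75] 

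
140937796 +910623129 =1051560925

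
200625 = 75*2675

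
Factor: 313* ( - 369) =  - 115497 = - 3^2 * 41^1 *313^1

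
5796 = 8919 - 3123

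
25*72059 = 1801475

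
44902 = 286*157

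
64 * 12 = 768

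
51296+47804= 99100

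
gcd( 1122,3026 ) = 34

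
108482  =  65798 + 42684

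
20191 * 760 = 15345160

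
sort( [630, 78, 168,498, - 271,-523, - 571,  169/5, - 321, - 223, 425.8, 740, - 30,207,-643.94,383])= [ - 643.94 , - 571  ,-523, - 321,  -  271, - 223, - 30,  169/5, 78 , 168,207, 383, 425.8, 498, 630,740 ] 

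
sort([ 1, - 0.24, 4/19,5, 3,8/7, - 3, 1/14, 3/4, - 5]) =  [ - 5,-3,-0.24, 1/14, 4/19, 3/4,1, 8/7, 3,5]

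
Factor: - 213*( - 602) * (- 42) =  - 2^2*3^2*7^2*43^1*71^1 = - 5385492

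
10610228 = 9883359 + 726869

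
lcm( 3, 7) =21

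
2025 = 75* 27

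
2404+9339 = 11743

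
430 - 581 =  - 151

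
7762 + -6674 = 1088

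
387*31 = 11997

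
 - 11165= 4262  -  15427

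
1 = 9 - 8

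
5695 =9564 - 3869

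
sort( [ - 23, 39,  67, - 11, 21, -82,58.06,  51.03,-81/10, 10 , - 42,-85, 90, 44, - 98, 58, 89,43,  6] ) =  [ - 98, - 85, - 82,  -  42, - 23,-11,  -  81/10,6,10, 21,  39,43, 44,51.03,58 , 58.06 , 67,89,90] 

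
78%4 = 2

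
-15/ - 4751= 15/4751 = 0.00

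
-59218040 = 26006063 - 85224103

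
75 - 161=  - 86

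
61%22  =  17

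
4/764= 1/191 = 0.01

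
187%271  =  187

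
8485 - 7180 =1305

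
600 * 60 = 36000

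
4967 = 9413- 4446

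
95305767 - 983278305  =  - 887972538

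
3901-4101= - 200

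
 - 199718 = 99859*( - 2) 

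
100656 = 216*466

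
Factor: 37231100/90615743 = 2^2*5^2*53^( - 1) * 509^ ( -1 )*3359^( - 1)*372311^1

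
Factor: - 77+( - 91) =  - 2^3*3^1*7^1 =- 168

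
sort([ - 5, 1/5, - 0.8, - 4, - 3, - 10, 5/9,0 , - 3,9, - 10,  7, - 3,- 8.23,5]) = [ - 10, - 10, - 8.23, - 5, - 4,-3, - 3,  -  3, - 0.8,0, 1/5,5/9,5,7 , 9 ] 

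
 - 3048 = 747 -3795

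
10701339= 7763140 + 2938199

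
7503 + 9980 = 17483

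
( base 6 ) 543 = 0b11001111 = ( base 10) 207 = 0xcf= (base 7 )414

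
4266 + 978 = 5244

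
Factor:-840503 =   -  19^1*31^1*1427^1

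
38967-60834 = -21867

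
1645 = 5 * 329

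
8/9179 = 8/9179=0.00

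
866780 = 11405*76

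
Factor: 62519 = 101^1*619^1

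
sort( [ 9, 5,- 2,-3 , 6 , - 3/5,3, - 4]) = [ - 4,-3,  -  2, - 3/5, 3,5, 6,  9]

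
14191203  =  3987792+10203411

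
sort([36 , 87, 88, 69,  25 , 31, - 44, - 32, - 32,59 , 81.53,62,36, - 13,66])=[ - 44,-32, - 32 , - 13, 25,  31, 36, 36, 59, 62,  66, 69, 81.53, 87, 88]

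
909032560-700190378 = 208842182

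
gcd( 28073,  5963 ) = 67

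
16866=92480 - 75614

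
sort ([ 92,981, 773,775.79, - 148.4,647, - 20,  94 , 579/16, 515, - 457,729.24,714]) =[ - 457 , - 148.4, - 20,579/16, 92, 94 , 515,647,714,729.24,773,775.79, 981]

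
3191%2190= 1001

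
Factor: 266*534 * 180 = 2^4*3^3*5^1*7^1*19^1 * 89^1 = 25567920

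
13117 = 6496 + 6621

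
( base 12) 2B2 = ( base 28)F2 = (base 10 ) 422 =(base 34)CE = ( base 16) 1A6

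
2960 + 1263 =4223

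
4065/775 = 813/155 = 5.25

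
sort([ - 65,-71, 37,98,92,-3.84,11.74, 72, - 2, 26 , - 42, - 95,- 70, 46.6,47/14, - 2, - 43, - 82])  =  [  -  95, - 82,-71,-70 , - 65,- 43, - 42,  -  3.84,-2, -2, 47/14,  11.74,26, 37, 46.6,72,92,98] 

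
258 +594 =852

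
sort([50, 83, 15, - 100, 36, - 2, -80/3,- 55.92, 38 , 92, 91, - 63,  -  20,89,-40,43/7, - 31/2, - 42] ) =[ - 100,-63,- 55.92,  -  42, - 40, - 80/3, - 20, - 31/2, - 2, 43/7 , 15,36, 38, 50 , 83,89, 91,  92]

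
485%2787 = 485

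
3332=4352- 1020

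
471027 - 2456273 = -1985246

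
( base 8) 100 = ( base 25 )2E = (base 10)64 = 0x40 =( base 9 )71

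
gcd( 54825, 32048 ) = 1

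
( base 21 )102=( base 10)443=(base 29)F8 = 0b110111011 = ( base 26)H1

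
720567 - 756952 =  - 36385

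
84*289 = 24276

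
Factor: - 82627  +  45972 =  - 36655 = -5^1*7331^1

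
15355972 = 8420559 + 6935413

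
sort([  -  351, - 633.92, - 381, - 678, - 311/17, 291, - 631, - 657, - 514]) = [ - 678,-657, - 633.92, - 631,- 514, -381, - 351, - 311/17, 291 ] 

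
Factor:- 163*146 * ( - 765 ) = 2^1 *3^2*5^1*17^1 * 73^1* 163^1=18205470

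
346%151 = 44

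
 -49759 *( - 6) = 298554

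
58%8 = 2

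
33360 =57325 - 23965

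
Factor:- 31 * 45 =-1395 = - 3^2*5^1*31^1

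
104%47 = 10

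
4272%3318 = 954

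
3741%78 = 75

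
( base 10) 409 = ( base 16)199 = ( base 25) g9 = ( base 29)e3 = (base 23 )HI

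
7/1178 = 7/1178 = 0.01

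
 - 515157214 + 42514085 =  - 472643129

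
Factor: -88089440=-2^5*5^1*109^1*5051^1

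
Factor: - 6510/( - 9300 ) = 2^( - 1) * 5^( - 1 )*7^1 = 7/10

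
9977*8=79816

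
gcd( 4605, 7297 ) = 1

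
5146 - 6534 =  - 1388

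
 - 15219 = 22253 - 37472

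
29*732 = 21228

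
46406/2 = 23203 = 23203.00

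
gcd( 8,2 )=2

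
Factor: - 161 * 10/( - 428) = 2^( - 1)*5^1*7^1* 23^1*107^( - 1) = 805/214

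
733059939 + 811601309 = 1544661248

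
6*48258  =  289548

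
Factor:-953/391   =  -17^(-1 ) *23^( - 1)*953^1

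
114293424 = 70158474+44134950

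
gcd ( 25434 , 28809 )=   27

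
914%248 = 170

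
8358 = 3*2786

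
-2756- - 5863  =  3107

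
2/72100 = 1/36050 = 0.00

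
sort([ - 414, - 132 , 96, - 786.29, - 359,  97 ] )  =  [ - 786.29, - 414,-359 , - 132, 96, 97 ]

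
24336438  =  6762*3599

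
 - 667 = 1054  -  1721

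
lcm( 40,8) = 40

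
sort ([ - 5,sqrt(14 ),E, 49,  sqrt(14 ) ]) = [-5,E,sqrt(14) , sqrt(14 ),49]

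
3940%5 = 0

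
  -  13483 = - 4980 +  - 8503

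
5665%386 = 261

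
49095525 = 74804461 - 25708936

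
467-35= 432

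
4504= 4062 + 442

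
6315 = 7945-1630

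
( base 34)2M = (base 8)132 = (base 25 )3F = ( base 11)82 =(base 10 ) 90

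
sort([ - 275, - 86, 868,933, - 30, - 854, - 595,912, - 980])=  [-980,-854,-595,- 275, - 86,  -  30,868,912, 933]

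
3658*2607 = 9536406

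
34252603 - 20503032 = 13749571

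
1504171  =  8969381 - 7465210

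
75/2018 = 75/2018= 0.04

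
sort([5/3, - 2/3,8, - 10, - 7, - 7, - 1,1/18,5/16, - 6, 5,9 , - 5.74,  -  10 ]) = [ - 10,-10,-7, -7, - 6, - 5.74,-1, - 2/3,1/18,5/16,5/3,  5,8,  9] 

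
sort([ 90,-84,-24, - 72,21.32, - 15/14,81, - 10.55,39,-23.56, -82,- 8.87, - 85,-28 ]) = [-85, - 84,-82, - 72,  -  28,-24, - 23.56, - 10.55, - 8.87, - 15/14,21.32, 39,81, 90 ]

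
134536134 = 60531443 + 74004691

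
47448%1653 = 1164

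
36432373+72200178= 108632551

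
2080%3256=2080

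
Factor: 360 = 2^3 * 3^2*5^1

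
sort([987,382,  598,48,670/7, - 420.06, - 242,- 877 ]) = [ - 877 , - 420.06, - 242,48,670/7, 382, 598,987] 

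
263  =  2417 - 2154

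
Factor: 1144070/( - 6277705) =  - 2^1*7^( - 1) * 83^ ( -1 )*2161^( - 1 ) * 114407^1  =  - 228814/1255541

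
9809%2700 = 1709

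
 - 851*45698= - 38888998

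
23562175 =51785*455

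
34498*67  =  2311366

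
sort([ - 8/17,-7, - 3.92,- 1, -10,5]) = [-10,-7 , -3.92  , -1, - 8/17,5 ]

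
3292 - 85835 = -82543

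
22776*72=1639872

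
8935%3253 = 2429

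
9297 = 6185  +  3112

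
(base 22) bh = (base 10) 259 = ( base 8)403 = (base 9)317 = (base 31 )8B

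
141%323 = 141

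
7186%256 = 18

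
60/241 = 60/241= 0.25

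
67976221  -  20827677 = 47148544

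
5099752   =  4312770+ 786982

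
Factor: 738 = 2^1*3^2*41^1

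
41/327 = 41/327 = 0.13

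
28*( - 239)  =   -6692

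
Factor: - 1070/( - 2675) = 2/5= 2^1*5^( - 1 )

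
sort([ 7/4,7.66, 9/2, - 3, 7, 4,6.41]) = [ - 3,7/4 , 4,9/2,6.41 , 7,7.66]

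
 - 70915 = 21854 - 92769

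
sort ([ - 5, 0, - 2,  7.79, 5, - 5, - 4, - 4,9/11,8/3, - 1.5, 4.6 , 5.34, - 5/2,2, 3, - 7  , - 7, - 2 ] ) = [ - 7, - 7,  -  5, - 5 , - 4, - 4, - 5/2, - 2,- 2, - 1.5, 0, 9/11, 2, 8/3 , 3, 4.6, 5, 5.34, 7.79]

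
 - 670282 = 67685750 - 68356032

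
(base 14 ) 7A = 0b1101100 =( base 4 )1230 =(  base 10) 108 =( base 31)3f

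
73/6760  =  73/6760 = 0.01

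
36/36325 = 36/36325 = 0.00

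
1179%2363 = 1179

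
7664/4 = 1916 =1916.00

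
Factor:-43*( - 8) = 344 = 2^3*43^1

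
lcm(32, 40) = 160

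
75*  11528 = 864600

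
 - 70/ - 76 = 35/38 = 0.92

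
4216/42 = 100 + 8/21=100.38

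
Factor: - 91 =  - 7^1*13^1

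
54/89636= 27/44818 = 0.00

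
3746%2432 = 1314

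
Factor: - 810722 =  - 2^1*11^1* 43^1*857^1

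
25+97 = 122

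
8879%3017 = 2845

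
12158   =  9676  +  2482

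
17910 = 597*30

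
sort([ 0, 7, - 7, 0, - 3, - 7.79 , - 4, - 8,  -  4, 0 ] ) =[ - 8, - 7.79, - 7, - 4, - 4,  -  3, 0, 0 , 0, 7 ]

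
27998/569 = 27998/569 = 49.21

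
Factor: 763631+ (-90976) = 672655 = 5^1*29^1*4639^1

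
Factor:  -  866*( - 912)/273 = 2^5*7^( - 1)*13^( - 1 )*19^1 *433^1 = 263264/91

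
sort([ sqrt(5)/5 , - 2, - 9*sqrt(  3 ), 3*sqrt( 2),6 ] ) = [ - 9*sqrt( 3), - 2,sqrt(5 )/5 , 3*sqrt( 2),6 ]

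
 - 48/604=  -  12/151 = -0.08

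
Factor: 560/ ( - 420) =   -  2^2*3^(  -  1)= -4/3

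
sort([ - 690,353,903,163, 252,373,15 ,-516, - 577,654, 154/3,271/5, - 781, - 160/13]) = [ - 781, - 690,  -  577,-516, - 160/13, 15, 154/3,271/5,  163,252,353,373,654, 903] 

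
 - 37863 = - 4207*9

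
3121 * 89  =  277769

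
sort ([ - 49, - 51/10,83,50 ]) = [ - 49,-51/10,50,83 ]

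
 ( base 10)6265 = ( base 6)45001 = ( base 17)14b9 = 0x1879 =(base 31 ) 6G3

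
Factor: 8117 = 8117^1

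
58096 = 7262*8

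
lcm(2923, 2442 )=192918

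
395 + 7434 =7829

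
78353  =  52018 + 26335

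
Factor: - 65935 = - 5^1 *13187^1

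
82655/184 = 449+39/184= 449.21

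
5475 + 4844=10319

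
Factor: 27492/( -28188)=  - 79/81=- 3^ (-4)*79^1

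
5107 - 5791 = -684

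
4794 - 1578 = 3216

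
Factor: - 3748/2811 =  - 2^2*3^( - 1) = - 4/3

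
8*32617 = 260936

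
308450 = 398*775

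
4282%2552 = 1730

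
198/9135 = 22/1015  =  0.02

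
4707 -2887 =1820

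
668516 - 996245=  -  327729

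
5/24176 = 5/24176=0.00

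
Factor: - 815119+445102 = - 370017 = - 3^2*41113^1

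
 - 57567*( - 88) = 5065896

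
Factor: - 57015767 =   -  313^1*182159^1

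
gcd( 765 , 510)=255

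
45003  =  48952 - 3949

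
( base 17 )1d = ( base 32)u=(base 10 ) 30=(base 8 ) 36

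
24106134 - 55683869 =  - 31577735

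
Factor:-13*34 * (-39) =17238 =2^1*3^1*13^2*17^1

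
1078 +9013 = 10091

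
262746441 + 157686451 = 420432892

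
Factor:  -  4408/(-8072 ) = 551/1009  =  19^1*29^1*1009^( - 1 ) 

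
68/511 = 68/511 = 0.13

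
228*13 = 2964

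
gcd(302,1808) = 2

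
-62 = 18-80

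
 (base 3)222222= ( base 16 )2d8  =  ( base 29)p3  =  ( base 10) 728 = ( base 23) 18F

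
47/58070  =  47/58070 = 0.00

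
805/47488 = 115/6784 =0.02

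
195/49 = 195/49  =  3.98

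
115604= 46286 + 69318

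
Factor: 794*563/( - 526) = -223511/263 = - 263^( - 1) * 397^1*563^1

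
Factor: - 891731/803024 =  - 2^(  -  4 )*31^ ( - 1 )*47^1*1619^(  -  1)*18973^1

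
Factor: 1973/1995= 3^(-1 )*5^ ( - 1)*7^( - 1)*19^(-1 ) * 1973^1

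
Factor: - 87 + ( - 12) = -99 =- 3^2*11^1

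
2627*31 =81437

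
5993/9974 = 5993/9974 = 0.60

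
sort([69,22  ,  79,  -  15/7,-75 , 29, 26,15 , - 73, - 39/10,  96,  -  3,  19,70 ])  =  [ - 75,-73, - 39/10,-3,-15/7,15,19,22, 26,29, 69,70,79,96] 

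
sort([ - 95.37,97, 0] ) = [- 95.37,0,  97 ]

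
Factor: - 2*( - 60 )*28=2^5*3^1*5^1*7^1 = 3360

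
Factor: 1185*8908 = 10555980= 2^2*3^1*5^1*17^1*79^1*131^1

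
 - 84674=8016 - 92690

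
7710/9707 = 7710/9707 = 0.79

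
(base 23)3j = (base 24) 3g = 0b1011000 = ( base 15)5d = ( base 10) 88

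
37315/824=37315/824=45.29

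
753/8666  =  753/8666= 0.09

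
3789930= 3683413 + 106517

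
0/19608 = 0 = 0.00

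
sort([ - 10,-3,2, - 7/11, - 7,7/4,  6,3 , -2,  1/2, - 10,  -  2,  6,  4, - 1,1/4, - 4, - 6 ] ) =[ - 10,-10,-7, -6, - 4, - 3, - 2 , -2,-1, - 7/11,1/4, 1/2 , 7/4,2, 3,4, 6 , 6]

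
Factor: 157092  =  2^2*3^1*13^1*19^1*53^1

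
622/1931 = 622/1931 = 0.32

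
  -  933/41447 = -1+40514/41447 = -0.02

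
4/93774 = 2/46887  =  0.00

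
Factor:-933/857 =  - 3^1*311^1*857^ ( -1) 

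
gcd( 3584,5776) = 16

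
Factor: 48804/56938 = 6/7 = 2^1*3^1*7^(  -  1)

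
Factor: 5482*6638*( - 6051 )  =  -220192961316=- 2^2*3^1*2017^1*2741^1*3319^1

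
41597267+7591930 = 49189197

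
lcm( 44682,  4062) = 44682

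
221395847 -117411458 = 103984389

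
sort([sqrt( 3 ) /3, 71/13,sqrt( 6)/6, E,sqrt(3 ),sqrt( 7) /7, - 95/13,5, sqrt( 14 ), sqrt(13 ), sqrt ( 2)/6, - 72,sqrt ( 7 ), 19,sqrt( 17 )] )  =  [ -72, - 95/13, sqrt( 2 ) /6, sqrt( 7)/7,  sqrt( 6 ) /6, sqrt(3)/3, sqrt ( 3 ), sqrt ( 7 ), E, sqrt (13) , sqrt(14),  sqrt( 17), 5, 71/13, 19 ]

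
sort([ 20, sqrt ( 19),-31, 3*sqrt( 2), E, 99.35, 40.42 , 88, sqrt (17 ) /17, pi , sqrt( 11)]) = [  -  31, sqrt( 17)/17,E, pi, sqrt( 11), 3*sqrt( 2), sqrt( 19), 20,40.42 , 88, 99.35 ]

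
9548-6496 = 3052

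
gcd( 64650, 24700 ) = 50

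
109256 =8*13657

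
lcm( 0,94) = 0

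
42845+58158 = 101003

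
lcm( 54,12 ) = 108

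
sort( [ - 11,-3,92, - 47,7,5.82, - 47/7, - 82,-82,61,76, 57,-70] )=[ - 82,-82, - 70, - 47, - 11, - 47/7, -3, 5.82,7 , 57,61, 76,92] 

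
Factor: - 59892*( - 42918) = 2570444856 = 2^3*3^2*7^1 * 23^2*31^1*311^1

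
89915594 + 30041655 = 119957249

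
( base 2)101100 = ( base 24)1k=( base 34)1A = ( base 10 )44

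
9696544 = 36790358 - 27093814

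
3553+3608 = 7161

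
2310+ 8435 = 10745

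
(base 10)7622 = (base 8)16706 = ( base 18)1598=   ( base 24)D5E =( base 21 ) H5K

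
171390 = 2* 85695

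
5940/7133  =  5940/7133 = 0.83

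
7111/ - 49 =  - 146 + 43/49 =- 145.12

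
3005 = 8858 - 5853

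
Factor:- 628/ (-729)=2^2*3^(-6)*157^1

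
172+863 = 1035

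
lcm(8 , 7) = 56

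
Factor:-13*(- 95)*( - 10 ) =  - 2^1 * 5^2*13^1*19^1=- 12350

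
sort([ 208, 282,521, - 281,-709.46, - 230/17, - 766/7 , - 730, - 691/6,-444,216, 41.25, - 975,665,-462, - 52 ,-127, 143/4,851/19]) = [ - 975, - 730, - 709.46,-462, - 444, - 281, - 127, - 691/6,  -  766/7, - 52, - 230/17, 143/4, 41.25,851/19,  208, 216,282, 521,665 ] 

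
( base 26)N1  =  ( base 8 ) 1127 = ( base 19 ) 1ca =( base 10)599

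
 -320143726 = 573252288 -893396014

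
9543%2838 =1029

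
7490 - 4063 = 3427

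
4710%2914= 1796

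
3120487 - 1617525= 1502962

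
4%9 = 4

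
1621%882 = 739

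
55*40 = 2200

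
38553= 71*543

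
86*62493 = 5374398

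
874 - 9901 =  - 9027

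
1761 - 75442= - 73681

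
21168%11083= 10085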